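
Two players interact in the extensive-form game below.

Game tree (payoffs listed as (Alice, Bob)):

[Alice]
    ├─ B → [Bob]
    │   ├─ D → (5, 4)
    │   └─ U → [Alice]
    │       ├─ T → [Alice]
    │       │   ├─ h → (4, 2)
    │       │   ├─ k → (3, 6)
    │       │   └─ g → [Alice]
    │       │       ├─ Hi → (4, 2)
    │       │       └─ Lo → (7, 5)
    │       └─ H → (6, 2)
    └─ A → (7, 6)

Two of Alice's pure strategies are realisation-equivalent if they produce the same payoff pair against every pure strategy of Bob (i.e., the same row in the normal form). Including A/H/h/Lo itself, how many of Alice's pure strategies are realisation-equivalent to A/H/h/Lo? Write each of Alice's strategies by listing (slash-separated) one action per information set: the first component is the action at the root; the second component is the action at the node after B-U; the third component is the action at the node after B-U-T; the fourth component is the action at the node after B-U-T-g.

12

Row for A/H/h/Lo (columns D, U): (7,6) (7,6).
Under A/H/h/Lo, Alice's choice at the node after B-U and at the node after B-U-T and at the node after B-U-T-g can never be reached regardless of what Bob does, so varying those choices leaves every outcome unchanged.
Holding the reachable choices fixed and varying the unreachable ones freely already gives 2 × 3 × 2 = 12 equivalent strategies.
No other strategy reproduces this row, so those 12 are the full class: A/T/h/Hi, A/T/h/Lo, A/T/k/Hi, A/T/k/Lo, A/T/g/Hi, A/T/g/Lo, A/H/h/Hi, A/H/h/Lo, A/H/k/Hi, A/H/k/Lo, A/H/g/Hi, A/H/g/Lo.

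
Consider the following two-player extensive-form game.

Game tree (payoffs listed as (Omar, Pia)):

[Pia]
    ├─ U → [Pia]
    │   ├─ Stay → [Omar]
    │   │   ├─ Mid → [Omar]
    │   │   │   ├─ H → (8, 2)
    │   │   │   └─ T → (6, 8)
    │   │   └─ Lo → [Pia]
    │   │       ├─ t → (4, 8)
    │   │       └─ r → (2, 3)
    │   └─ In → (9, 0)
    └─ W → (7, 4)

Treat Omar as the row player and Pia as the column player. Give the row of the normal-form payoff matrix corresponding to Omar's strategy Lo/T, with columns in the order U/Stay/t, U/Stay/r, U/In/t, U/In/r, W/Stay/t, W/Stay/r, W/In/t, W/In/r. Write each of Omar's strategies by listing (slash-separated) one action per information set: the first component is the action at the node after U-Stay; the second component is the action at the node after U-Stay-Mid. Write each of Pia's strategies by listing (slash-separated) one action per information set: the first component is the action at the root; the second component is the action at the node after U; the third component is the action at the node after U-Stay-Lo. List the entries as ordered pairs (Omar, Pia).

(4,8) (2,3) (9,0) (9,0) (7,4) (7,4) (7,4) (7,4)

vs U/Stay/t: Pia plays U → Pia plays Stay at [U] → Omar plays Lo at [U-Stay] → Pia plays t at [U-Stay-Lo] → (4, 8)
vs U/Stay/r: Pia plays U → Pia plays Stay at [U] → Omar plays Lo at [U-Stay] → Pia plays r at [U-Stay-Lo] → (2, 3)
vs U/In/t: Pia plays U → Pia plays In at [U] → (9, 0)
vs U/In/r: Pia plays U → Pia plays In at [U] → (9, 0)
vs W/Stay/t: Pia plays W → (7, 4)
vs W/Stay/r: Pia plays W → (7, 4)
vs W/In/t: Pia plays W → (7, 4)
vs W/In/r: Pia plays W → (7, 4)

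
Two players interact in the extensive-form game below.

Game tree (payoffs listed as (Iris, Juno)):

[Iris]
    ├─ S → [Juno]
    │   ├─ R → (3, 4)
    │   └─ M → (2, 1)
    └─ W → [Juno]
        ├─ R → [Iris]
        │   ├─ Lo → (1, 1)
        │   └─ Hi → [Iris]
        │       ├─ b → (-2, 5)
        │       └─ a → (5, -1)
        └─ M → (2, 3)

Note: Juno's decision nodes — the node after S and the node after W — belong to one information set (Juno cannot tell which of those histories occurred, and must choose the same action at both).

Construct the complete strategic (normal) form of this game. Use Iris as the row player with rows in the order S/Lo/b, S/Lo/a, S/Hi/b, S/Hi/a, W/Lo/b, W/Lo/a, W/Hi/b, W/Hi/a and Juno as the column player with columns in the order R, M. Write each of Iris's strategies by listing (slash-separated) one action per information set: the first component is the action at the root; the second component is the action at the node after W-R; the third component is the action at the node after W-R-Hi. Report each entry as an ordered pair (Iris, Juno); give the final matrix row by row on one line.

S/Lo/b: (3,4) (2,1) | S/Lo/a: (3,4) (2,1) | S/Hi/b: (3,4) (2,1) | S/Hi/a: (3,4) (2,1) | W/Lo/b: (1,1) (2,3) | W/Lo/a: (1,1) (2,3) | W/Hi/b: (-2,5) (2,3) | W/Hi/a: (5,-1) (2,3)

              R        M
S/Lo/b    (3,4)    (2,1)
S/Lo/a    (3,4)    (2,1)
S/Hi/b    (3,4)    (2,1)
S/Hi/a    (3,4)    (2,1)
W/Lo/b    (1,1)    (2,3)
W/Lo/a    (1,1)    (2,3)
W/Hi/b   (-2,5)    (2,3)
W/Hi/a   (5,-1)    (2,3)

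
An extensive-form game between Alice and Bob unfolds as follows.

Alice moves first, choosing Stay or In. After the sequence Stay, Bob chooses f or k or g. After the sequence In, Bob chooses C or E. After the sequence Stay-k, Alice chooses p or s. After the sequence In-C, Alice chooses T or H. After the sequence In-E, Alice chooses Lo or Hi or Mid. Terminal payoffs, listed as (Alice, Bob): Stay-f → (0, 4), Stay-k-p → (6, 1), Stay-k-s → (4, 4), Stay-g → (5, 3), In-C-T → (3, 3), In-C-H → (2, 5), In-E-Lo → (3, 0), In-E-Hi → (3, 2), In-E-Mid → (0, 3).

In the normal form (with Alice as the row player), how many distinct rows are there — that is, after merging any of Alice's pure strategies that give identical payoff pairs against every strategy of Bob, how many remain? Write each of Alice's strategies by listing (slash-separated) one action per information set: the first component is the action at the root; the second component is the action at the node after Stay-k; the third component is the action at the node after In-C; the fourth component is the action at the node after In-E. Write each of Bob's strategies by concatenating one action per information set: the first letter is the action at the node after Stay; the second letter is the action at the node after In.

8

Alice has 24 pure strategies: Stay/p/T/Lo, Stay/p/T/Hi, Stay/p/T/Mid, Stay/p/H/Lo, Stay/p/H/Hi, Stay/p/H/Mid, Stay/s/T/Lo, Stay/s/T/Hi, Stay/s/T/Mid, Stay/s/H/Lo, Stay/s/H/Hi, Stay/s/H/Mid, In/p/T/Lo, In/p/T/Hi, In/p/T/Mid, In/p/H/Lo, In/p/H/Hi, In/p/H/Mid, In/s/T/Lo, In/s/T/Hi, In/s/T/Mid, In/s/H/Lo, In/s/H/Hi, In/s/H/Mid. Columns: fC, fE, kC, kE, gC, gE.
{Stay/p/T/Lo, Stay/p/T/Hi, Stay/p/T/Mid, Stay/p/H/Lo, Stay/p/H/Hi, Stay/p/H/Mid} → row (0,4) (0,4) (6,1) (6,1) (5,3) (5,3)
{Stay/s/T/Lo, Stay/s/T/Hi, Stay/s/T/Mid, Stay/s/H/Lo, Stay/s/H/Hi, Stay/s/H/Mid} → row (0,4) (0,4) (4,4) (4,4) (5,3) (5,3)
{In/p/T/Lo, In/s/T/Lo} → row (3,3) (3,0) (3,3) (3,0) (3,3) (3,0)
{In/p/T/Hi, In/s/T/Hi} → row (3,3) (3,2) (3,3) (3,2) (3,3) (3,2)
{In/p/T/Mid, In/s/T/Mid} → row (3,3) (0,3) (3,3) (0,3) (3,3) (0,3)
{In/p/H/Lo, In/s/H/Lo} → row (2,5) (3,0) (2,5) (3,0) (2,5) (3,0)
{In/p/H/Hi, In/s/H/Hi} → row (2,5) (3,2) (2,5) (3,2) (2,5) (3,2)
{In/p/H/Mid, In/s/H/Mid} → row (2,5) (0,3) (2,5) (0,3) (2,5) (0,3)
That's 8 distinct rows out of 24 strategies.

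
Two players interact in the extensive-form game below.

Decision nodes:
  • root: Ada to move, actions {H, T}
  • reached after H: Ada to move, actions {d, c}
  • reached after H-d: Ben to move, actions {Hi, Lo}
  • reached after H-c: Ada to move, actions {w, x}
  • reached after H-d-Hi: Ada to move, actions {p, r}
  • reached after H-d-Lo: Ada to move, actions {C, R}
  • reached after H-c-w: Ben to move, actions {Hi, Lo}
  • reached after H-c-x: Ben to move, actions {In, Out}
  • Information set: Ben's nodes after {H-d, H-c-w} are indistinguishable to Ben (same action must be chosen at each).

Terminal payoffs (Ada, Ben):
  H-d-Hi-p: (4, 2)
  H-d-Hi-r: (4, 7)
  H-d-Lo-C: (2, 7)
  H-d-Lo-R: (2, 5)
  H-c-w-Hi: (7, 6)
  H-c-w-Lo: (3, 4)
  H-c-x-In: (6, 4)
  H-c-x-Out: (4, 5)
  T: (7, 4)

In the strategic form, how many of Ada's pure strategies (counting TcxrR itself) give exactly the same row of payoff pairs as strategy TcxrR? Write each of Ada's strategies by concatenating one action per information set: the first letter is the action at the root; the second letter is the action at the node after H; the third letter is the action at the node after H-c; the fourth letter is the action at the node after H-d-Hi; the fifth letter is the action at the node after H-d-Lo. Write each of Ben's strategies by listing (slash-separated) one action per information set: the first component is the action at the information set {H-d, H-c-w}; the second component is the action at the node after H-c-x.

16

Row for TcxrR (columns Hi/In, Hi/Out, Lo/In, Lo/Out): (7,4) (7,4) (7,4) (7,4).
Under TcxrR, Ada's choice at the node after H and at the node after H-c and at the node after H-d-Hi and at the node after H-d-Lo can never be reached regardless of what Ben does, so varying those choices leaves every outcome unchanged.
Holding the reachable choices fixed and varying the unreachable ones freely already gives 2 × 2 × 2 × 2 = 16 equivalent strategies.
No other strategy reproduces this row, so those 16 are the full class: TdwpC, TdwpR, TdwrC, TdwrR, TdxpC, TdxpR, TdxrC, TdxrR, TcwpC, TcwpR, TcwrC, TcwrR, TcxpC, TcxpR, TcxrC, TcxrR.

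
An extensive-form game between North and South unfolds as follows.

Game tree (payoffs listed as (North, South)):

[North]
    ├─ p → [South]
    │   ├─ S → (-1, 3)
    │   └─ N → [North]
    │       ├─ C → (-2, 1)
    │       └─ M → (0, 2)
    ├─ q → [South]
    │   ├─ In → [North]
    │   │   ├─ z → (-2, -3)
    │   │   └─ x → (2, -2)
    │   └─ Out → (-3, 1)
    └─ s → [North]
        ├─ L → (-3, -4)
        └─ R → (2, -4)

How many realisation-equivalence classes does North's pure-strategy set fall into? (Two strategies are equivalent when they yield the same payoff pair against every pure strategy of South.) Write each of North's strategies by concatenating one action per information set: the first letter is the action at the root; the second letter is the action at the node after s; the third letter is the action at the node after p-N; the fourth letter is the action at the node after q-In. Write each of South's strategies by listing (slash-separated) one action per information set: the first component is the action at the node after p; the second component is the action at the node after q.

6

North has 24 pure strategies: pLCz, pLCx, pLMz, pLMx, pRCz, pRCx, pRMz, pRMx, qLCz, qLCx, qLMz, qLMx, qRCz, qRCx, qRMz, qRMx, sLCz, sLCx, sLMz, sLMx, sRCz, sRCx, sRMz, sRMx. Columns: S/In, S/Out, N/In, N/Out.
{pLCz, pLCx, pRCz, pRCx} → row (-1,3) (-1,3) (-2,1) (-2,1)
{pLMz, pLMx, pRMz, pRMx} → row (-1,3) (-1,3) (0,2) (0,2)
{qLCz, qLMz, qRCz, qRMz} → row (-2,-3) (-3,1) (-2,-3) (-3,1)
{qLCx, qLMx, qRCx, qRMx} → row (2,-2) (-3,1) (2,-2) (-3,1)
{sLCz, sLCx, sLMz, sLMx} → row (-3,-4) (-3,-4) (-3,-4) (-3,-4)
{sRCz, sRCx, sRMz, sRMx} → row (2,-4) (2,-4) (2,-4) (2,-4)
That's 6 distinct rows out of 24 strategies.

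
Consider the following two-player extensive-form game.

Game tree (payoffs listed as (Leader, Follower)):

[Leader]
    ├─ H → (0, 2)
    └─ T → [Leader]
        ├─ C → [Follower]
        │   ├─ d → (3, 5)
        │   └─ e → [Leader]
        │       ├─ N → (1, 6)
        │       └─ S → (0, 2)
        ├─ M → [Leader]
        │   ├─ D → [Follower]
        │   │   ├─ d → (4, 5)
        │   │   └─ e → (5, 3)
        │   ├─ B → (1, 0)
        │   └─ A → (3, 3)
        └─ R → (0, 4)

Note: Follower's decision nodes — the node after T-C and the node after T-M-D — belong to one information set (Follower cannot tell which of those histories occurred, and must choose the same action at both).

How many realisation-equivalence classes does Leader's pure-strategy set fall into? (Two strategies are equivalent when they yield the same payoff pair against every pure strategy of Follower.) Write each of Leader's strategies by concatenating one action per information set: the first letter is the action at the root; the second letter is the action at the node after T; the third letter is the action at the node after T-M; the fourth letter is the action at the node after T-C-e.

Leader has 36 pure strategies: HCDN, HCDS, HCBN, HCBS, HCAN, HCAS, HMDN, HMDS, HMBN, HMBS, HMAN, HMAS, HRDN, HRDS, HRBN, HRBS, HRAN, HRAS, TCDN, TCDS, TCBN, TCBS, TCAN, TCAS, TMDN, TMDS, TMBN, TMBS, TMAN, TMAS, TRDN, TRDS, TRBN, TRBS, TRAN, TRAS. Columns: d, e.
{HCDN, HCDS, HCBN, HCBS, HCAN, HCAS, HMDN, HMDS, HMBN, HMBS, HMAN, HMAS, HRDN, HRDS, HRBN, HRBS, HRAN, HRAS} → row (0,2) (0,2)
{TCDN, TCBN, TCAN} → row (3,5) (1,6)
{TCDS, TCBS, TCAS} → row (3,5) (0,2)
{TMDN, TMDS} → row (4,5) (5,3)
{TMBN, TMBS} → row (1,0) (1,0)
{TMAN, TMAS} → row (3,3) (3,3)
{TRDN, TRDS, TRBN, TRBS, TRAN, TRAS} → row (0,4) (0,4)
That's 7 distinct rows out of 36 strategies.

7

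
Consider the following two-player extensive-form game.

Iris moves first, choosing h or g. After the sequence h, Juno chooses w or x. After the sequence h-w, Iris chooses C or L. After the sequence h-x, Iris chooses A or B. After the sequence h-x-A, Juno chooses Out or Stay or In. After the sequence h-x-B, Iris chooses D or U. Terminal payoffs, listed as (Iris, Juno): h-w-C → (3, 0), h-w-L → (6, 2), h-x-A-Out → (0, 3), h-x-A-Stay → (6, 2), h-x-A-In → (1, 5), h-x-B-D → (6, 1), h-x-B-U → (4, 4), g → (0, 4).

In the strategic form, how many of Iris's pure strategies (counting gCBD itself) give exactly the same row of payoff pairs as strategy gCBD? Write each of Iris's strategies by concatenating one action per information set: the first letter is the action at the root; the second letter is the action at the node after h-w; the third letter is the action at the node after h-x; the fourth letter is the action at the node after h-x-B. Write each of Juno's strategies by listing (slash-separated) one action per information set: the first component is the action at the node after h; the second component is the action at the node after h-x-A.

8

Row for gCBD (columns w/Out, w/Stay, w/In, x/Out, x/Stay, x/In): (0,4) (0,4) (0,4) (0,4) (0,4) (0,4).
Under gCBD, Iris's choice at the node after h-w and at the node after h-x and at the node after h-x-B can never be reached regardless of what Juno does, so varying those choices leaves every outcome unchanged.
Holding the reachable choices fixed and varying the unreachable ones freely already gives 2 × 2 × 2 = 8 equivalent strategies.
No other strategy reproduces this row, so those 8 are the full class: gCAD, gCAU, gCBD, gCBU, gLAD, gLAU, gLBD, gLBU.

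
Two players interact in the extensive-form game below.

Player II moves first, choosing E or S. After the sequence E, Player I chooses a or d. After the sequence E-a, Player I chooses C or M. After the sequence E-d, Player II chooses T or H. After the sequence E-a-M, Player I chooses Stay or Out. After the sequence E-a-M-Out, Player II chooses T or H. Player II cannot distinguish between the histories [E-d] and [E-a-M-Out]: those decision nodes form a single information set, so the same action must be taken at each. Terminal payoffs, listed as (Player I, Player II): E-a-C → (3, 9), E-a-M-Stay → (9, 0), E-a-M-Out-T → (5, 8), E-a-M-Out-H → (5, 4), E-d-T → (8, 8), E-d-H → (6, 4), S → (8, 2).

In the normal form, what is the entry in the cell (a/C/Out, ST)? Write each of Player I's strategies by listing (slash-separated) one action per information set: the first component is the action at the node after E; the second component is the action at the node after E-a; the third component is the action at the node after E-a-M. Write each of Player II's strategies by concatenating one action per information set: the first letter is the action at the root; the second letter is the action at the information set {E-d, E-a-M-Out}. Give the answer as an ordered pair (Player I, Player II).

Trace the play path from the root:
  Player II plays S
→ terminal payoff (8, 2).
(Player I's choice at the node after E is never reached on this path, so it doesn't affect the outcome.)

(8, 2)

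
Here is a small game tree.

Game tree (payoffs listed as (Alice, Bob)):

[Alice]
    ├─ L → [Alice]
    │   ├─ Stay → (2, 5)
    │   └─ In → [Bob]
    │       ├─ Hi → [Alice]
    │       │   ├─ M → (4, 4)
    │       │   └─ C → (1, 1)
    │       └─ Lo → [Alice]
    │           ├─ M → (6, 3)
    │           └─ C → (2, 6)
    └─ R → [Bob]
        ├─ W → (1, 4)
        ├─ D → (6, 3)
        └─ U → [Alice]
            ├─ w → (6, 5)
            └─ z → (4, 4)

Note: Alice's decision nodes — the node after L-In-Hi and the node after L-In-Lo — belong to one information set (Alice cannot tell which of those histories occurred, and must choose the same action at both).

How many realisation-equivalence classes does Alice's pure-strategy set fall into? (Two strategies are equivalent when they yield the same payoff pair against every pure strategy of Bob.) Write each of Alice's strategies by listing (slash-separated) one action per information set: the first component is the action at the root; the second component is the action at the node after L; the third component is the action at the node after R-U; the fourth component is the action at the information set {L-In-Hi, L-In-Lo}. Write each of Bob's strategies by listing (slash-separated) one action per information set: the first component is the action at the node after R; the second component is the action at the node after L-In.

5

Alice has 16 pure strategies: L/Stay/w/M, L/Stay/w/C, L/Stay/z/M, L/Stay/z/C, L/In/w/M, L/In/w/C, L/In/z/M, L/In/z/C, R/Stay/w/M, R/Stay/w/C, R/Stay/z/M, R/Stay/z/C, R/In/w/M, R/In/w/C, R/In/z/M, R/In/z/C. Columns: W/Hi, W/Lo, D/Hi, D/Lo, U/Hi, U/Lo.
{L/Stay/w/M, L/Stay/w/C, L/Stay/z/M, L/Stay/z/C} → row (2,5) (2,5) (2,5) (2,5) (2,5) (2,5)
{L/In/w/M, L/In/z/M} → row (4,4) (6,3) (4,4) (6,3) (4,4) (6,3)
{L/In/w/C, L/In/z/C} → row (1,1) (2,6) (1,1) (2,6) (1,1) (2,6)
{R/Stay/w/M, R/Stay/w/C, R/In/w/M, R/In/w/C} → row (1,4) (1,4) (6,3) (6,3) (6,5) (6,5)
{R/Stay/z/M, R/Stay/z/C, R/In/z/M, R/In/z/C} → row (1,4) (1,4) (6,3) (6,3) (4,4) (4,4)
That's 5 distinct rows out of 16 strategies.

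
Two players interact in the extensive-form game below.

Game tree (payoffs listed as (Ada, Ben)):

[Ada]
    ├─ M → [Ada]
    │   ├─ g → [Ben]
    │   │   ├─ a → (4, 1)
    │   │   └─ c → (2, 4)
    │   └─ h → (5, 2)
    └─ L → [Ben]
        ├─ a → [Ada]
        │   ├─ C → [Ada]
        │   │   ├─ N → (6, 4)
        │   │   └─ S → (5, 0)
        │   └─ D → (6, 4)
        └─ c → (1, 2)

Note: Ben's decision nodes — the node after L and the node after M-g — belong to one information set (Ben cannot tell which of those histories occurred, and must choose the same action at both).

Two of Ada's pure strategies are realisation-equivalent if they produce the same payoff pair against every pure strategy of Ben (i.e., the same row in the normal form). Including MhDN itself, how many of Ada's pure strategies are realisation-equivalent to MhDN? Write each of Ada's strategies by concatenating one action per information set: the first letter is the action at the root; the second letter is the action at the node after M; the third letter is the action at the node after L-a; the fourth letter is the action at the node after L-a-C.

Row for MhDN (columns a, c): (5,2) (5,2).
Under MhDN, Ada's choice at the node after L-a and at the node after L-a-C can never be reached regardless of what Ben does, so varying those choices leaves every outcome unchanged.
Holding the reachable choices fixed and varying the unreachable ones freely already gives 2 × 2 = 4 equivalent strategies.
No other strategy reproduces this row, so those 4 are the full class: MhCN, MhCS, MhDN, MhDS.

4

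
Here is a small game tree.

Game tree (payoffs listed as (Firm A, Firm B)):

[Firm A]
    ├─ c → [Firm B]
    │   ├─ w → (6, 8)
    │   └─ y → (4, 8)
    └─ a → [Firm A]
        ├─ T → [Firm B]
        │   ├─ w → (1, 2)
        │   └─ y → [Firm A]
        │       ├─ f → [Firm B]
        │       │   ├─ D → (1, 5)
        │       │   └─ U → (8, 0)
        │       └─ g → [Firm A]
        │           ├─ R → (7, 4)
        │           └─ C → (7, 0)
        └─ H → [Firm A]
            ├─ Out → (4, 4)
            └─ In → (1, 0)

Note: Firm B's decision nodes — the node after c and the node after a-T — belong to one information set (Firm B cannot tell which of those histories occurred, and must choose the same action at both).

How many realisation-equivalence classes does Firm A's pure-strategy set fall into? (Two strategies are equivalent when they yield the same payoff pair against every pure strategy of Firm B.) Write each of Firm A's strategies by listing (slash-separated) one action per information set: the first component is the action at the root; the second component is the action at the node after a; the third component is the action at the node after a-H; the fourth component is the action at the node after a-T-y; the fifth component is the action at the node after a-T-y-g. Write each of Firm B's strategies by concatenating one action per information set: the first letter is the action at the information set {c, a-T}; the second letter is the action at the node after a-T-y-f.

Firm A has 32 pure strategies: c/T/Out/f/R, c/T/Out/f/C, c/T/Out/g/R, c/T/Out/g/C, c/T/In/f/R, c/T/In/f/C, c/T/In/g/R, c/T/In/g/C, c/H/Out/f/R, c/H/Out/f/C, c/H/Out/g/R, c/H/Out/g/C, c/H/In/f/R, c/H/In/f/C, c/H/In/g/R, c/H/In/g/C, a/T/Out/f/R, a/T/Out/f/C, a/T/Out/g/R, a/T/Out/g/C, a/T/In/f/R, a/T/In/f/C, a/T/In/g/R, a/T/In/g/C, a/H/Out/f/R, a/H/Out/f/C, a/H/Out/g/R, a/H/Out/g/C, a/H/In/f/R, a/H/In/f/C, a/H/In/g/R, a/H/In/g/C. Columns: wD, wU, yD, yU.
{c/T/Out/f/R, c/T/Out/f/C, c/T/Out/g/R, c/T/Out/g/C, c/T/In/f/R, c/T/In/f/C, c/T/In/g/R, c/T/In/g/C, c/H/Out/f/R, c/H/Out/f/C, c/H/Out/g/R, c/H/Out/g/C, c/H/In/f/R, c/H/In/f/C, c/H/In/g/R, c/H/In/g/C} → row (6,8) (6,8) (4,8) (4,8)
{a/T/Out/f/R, a/T/Out/f/C, a/T/In/f/R, a/T/In/f/C} → row (1,2) (1,2) (1,5) (8,0)
{a/T/Out/g/R, a/T/In/g/R} → row (1,2) (1,2) (7,4) (7,4)
{a/T/Out/g/C, a/T/In/g/C} → row (1,2) (1,2) (7,0) (7,0)
{a/H/Out/f/R, a/H/Out/f/C, a/H/Out/g/R, a/H/Out/g/C} → row (4,4) (4,4) (4,4) (4,4)
{a/H/In/f/R, a/H/In/f/C, a/H/In/g/R, a/H/In/g/C} → row (1,0) (1,0) (1,0) (1,0)
That's 6 distinct rows out of 32 strategies.

6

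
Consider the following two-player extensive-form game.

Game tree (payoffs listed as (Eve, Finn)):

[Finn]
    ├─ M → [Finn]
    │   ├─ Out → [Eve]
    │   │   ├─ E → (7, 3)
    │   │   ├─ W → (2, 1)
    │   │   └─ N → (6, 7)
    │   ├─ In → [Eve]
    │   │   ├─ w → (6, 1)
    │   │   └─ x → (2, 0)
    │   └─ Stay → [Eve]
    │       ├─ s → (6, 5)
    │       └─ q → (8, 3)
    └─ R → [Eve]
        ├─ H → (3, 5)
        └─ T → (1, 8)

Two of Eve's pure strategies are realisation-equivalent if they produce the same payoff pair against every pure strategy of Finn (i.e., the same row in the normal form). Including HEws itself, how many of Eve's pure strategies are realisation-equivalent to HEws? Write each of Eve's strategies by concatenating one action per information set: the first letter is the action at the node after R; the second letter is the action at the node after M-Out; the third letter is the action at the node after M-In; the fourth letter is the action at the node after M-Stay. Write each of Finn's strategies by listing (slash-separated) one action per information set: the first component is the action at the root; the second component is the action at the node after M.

Row for HEws (columns M/Out, M/In, M/Stay, R/Out, R/In, R/Stay): (7,3) (6,1) (6,5) (3,5) (3,5) (3,5).
Every one of Eve's information sets is on the play path for some reply by Finn when Eve follows HEws.
Changing the action at any of them therefore changes at least one column, so only HEws itself gives this row.

1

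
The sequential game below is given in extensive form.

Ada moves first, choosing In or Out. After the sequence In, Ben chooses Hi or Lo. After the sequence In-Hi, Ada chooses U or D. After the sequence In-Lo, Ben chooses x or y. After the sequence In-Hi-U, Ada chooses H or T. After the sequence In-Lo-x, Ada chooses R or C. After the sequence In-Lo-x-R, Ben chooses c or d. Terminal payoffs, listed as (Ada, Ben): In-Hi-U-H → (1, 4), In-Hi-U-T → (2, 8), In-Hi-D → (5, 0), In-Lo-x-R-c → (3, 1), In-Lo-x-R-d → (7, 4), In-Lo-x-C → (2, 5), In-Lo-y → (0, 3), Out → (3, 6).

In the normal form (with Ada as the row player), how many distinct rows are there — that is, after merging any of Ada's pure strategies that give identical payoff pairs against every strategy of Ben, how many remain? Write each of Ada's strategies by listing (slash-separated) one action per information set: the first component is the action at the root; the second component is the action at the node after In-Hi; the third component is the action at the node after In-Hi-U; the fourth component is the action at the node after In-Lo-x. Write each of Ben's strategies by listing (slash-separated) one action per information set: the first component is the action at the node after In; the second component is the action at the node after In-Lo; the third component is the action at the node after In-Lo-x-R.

7

Ada has 16 pure strategies: In/U/H/R, In/U/H/C, In/U/T/R, In/U/T/C, In/D/H/R, In/D/H/C, In/D/T/R, In/D/T/C, Out/U/H/R, Out/U/H/C, Out/U/T/R, Out/U/T/C, Out/D/H/R, Out/D/H/C, Out/D/T/R, Out/D/T/C. Columns: Hi/x/c, Hi/x/d, Hi/y/c, Hi/y/d, Lo/x/c, Lo/x/d, Lo/y/c, Lo/y/d.
{In/U/H/R} → row (1,4) (1,4) (1,4) (1,4) (3,1) (7,4) (0,3) (0,3)
{In/U/H/C} → row (1,4) (1,4) (1,4) (1,4) (2,5) (2,5) (0,3) (0,3)
{In/U/T/R} → row (2,8) (2,8) (2,8) (2,8) (3,1) (7,4) (0,3) (0,3)
{In/U/T/C} → row (2,8) (2,8) (2,8) (2,8) (2,5) (2,5) (0,3) (0,3)
{In/D/H/R, In/D/T/R} → row (5,0) (5,0) (5,0) (5,0) (3,1) (7,4) (0,3) (0,3)
{In/D/H/C, In/D/T/C} → row (5,0) (5,0) (5,0) (5,0) (2,5) (2,5) (0,3) (0,3)
{Out/U/H/R, Out/U/H/C, Out/U/T/R, Out/U/T/C, Out/D/H/R, Out/D/H/C, Out/D/T/R, Out/D/T/C} → row (3,6) (3,6) (3,6) (3,6) (3,6) (3,6) (3,6) (3,6)
That's 7 distinct rows out of 16 strategies.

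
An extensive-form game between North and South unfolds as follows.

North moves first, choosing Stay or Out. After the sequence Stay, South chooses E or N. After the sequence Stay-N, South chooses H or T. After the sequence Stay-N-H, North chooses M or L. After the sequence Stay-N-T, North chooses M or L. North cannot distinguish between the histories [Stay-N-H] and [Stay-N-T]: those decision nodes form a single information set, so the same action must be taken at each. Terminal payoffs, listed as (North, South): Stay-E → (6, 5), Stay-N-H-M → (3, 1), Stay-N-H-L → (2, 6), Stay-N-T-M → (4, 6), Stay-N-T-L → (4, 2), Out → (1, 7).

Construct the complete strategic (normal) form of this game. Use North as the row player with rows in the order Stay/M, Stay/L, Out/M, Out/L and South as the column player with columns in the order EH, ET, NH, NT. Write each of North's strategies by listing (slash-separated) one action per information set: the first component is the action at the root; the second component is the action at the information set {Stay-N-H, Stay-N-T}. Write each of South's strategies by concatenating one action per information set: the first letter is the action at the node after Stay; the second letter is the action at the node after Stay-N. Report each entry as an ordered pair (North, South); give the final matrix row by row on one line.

Stay/M: (6,5) (6,5) (3,1) (4,6) | Stay/L: (6,5) (6,5) (2,6) (4,2) | Out/M: (1,7) (1,7) (1,7) (1,7) | Out/L: (1,7) (1,7) (1,7) (1,7)

Row Stay/M: EH→(6,5), ET→(6,5), NH→(3,1), NT→(4,6)
Row Stay/L: EH→(6,5), ET→(6,5), NH→(2,6), NT→(4,2)
Row Out/M: EH→(1,7), ET→(1,7), NH→(1,7), NT→(1,7)
Row Out/L: EH→(1,7), ET→(1,7), NH→(1,7), NT→(1,7)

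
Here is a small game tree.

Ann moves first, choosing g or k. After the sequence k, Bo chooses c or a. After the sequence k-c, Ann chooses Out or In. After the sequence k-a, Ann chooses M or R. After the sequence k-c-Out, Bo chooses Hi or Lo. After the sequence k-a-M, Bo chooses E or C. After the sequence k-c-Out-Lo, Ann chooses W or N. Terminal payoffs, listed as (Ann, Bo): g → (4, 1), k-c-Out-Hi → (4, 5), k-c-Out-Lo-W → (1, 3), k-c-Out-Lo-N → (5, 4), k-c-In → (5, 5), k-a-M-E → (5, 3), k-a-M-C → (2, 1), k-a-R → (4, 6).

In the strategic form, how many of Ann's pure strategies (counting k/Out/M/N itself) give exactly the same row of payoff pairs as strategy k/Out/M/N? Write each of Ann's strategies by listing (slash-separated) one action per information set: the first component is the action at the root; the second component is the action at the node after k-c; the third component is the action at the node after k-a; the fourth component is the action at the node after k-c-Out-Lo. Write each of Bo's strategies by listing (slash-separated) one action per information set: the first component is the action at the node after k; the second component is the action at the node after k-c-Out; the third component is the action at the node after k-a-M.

Row for k/Out/M/N (columns c/Hi/E, c/Hi/C, c/Lo/E, c/Lo/C, a/Hi/E, a/Hi/C, a/Lo/E, a/Lo/C): (4,5) (4,5) (5,4) (5,4) (5,3) (2,1) (5,3) (2,1).
Every one of Ann's information sets is on the play path for some reply by Bo when Ann follows k/Out/M/N.
Changing the action at any of them therefore changes at least one column, so only k/Out/M/N itself gives this row.

1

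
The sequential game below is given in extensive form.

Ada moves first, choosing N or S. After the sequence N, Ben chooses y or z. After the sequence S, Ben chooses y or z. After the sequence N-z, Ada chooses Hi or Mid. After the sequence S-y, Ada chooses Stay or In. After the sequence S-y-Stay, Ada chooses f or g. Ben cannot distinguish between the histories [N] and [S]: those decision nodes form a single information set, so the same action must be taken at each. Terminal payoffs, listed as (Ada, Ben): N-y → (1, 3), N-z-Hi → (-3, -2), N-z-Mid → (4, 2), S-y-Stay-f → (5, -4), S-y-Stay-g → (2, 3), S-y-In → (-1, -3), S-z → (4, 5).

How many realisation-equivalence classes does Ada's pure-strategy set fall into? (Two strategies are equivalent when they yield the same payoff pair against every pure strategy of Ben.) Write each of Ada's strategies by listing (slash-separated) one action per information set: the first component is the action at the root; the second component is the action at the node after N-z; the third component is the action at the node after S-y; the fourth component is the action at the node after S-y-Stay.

5

Ada has 16 pure strategies: N/Hi/Stay/f, N/Hi/Stay/g, N/Hi/In/f, N/Hi/In/g, N/Mid/Stay/f, N/Mid/Stay/g, N/Mid/In/f, N/Mid/In/g, S/Hi/Stay/f, S/Hi/Stay/g, S/Hi/In/f, S/Hi/In/g, S/Mid/Stay/f, S/Mid/Stay/g, S/Mid/In/f, S/Mid/In/g. Columns: y, z.
{N/Hi/Stay/f, N/Hi/Stay/g, N/Hi/In/f, N/Hi/In/g} → row (1,3) (-3,-2)
{N/Mid/Stay/f, N/Mid/Stay/g, N/Mid/In/f, N/Mid/In/g} → row (1,3) (4,2)
{S/Hi/Stay/f, S/Mid/Stay/f} → row (5,-4) (4,5)
{S/Hi/Stay/g, S/Mid/Stay/g} → row (2,3) (4,5)
{S/Hi/In/f, S/Hi/In/g, S/Mid/In/f, S/Mid/In/g} → row (-1,-3) (4,5)
That's 5 distinct rows out of 16 strategies.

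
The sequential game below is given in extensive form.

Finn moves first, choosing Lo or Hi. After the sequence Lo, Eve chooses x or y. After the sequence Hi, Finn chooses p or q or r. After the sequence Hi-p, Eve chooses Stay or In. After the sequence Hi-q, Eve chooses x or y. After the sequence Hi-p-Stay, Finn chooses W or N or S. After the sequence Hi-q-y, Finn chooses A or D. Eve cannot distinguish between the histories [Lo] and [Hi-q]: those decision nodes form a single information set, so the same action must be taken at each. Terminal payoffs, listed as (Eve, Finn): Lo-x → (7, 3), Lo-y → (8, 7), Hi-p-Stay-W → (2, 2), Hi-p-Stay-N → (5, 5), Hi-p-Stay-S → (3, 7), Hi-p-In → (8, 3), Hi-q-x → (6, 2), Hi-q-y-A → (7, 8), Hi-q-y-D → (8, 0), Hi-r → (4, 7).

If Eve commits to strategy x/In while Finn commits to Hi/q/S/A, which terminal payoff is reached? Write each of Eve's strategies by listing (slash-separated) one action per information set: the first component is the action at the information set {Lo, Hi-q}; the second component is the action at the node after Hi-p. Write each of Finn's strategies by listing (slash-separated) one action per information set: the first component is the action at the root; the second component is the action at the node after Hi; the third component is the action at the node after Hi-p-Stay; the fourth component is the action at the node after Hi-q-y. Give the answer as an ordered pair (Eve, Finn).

Trace the play path from the root:
  Finn plays Hi
  Finn plays q at [Hi]
  Eve plays x at [Hi-q]
→ terminal payoff (6, 2).
(Eve's choice at the node after Hi-p is never reached on this path, so it doesn't affect the outcome.)

(6, 2)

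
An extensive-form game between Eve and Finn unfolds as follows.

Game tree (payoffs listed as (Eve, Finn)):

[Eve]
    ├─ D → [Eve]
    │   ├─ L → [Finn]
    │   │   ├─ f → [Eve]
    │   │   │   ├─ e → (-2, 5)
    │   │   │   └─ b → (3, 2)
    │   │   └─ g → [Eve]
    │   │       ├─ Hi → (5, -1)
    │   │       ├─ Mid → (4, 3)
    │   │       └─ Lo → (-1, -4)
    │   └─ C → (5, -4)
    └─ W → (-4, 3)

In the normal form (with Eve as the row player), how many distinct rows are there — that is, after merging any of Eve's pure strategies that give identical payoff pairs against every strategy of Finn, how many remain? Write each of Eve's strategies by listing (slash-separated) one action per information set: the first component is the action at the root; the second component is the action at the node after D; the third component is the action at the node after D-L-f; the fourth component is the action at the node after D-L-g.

8

Eve has 24 pure strategies: D/L/e/Hi, D/L/e/Mid, D/L/e/Lo, D/L/b/Hi, D/L/b/Mid, D/L/b/Lo, D/C/e/Hi, D/C/e/Mid, D/C/e/Lo, D/C/b/Hi, D/C/b/Mid, D/C/b/Lo, W/L/e/Hi, W/L/e/Mid, W/L/e/Lo, W/L/b/Hi, W/L/b/Mid, W/L/b/Lo, W/C/e/Hi, W/C/e/Mid, W/C/e/Lo, W/C/b/Hi, W/C/b/Mid, W/C/b/Lo. Columns: f, g.
{D/L/e/Hi} → row (-2,5) (5,-1)
{D/L/e/Mid} → row (-2,5) (4,3)
{D/L/e/Lo} → row (-2,5) (-1,-4)
{D/L/b/Hi} → row (3,2) (5,-1)
{D/L/b/Mid} → row (3,2) (4,3)
{D/L/b/Lo} → row (3,2) (-1,-4)
{D/C/e/Hi, D/C/e/Mid, D/C/e/Lo, D/C/b/Hi, D/C/b/Mid, D/C/b/Lo} → row (5,-4) (5,-4)
{W/L/e/Hi, W/L/e/Mid, W/L/e/Lo, W/L/b/Hi, W/L/b/Mid, W/L/b/Lo, W/C/e/Hi, W/C/e/Mid, W/C/e/Lo, W/C/b/Hi, W/C/b/Mid, W/C/b/Lo} → row (-4,3) (-4,3)
That's 8 distinct rows out of 24 strategies.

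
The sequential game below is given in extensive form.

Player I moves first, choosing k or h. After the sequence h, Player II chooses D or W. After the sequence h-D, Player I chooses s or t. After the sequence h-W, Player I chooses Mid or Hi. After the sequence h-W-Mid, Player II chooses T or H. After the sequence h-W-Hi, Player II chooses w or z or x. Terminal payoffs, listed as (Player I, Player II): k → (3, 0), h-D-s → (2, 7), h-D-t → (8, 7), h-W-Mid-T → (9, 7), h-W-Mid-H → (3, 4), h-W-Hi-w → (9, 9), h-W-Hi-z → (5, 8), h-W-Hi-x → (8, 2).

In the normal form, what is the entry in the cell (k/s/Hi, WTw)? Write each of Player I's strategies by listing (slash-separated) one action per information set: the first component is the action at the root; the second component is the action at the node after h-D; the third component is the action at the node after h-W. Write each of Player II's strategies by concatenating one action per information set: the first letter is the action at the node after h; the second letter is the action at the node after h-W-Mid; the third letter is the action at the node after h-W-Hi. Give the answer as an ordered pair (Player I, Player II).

Trace the play path from the root:
  Player I plays k
→ terminal payoff (3, 0).
(Player I's choice at the node after h-D is never reached on this path, so it doesn't affect the outcome.)

(3, 0)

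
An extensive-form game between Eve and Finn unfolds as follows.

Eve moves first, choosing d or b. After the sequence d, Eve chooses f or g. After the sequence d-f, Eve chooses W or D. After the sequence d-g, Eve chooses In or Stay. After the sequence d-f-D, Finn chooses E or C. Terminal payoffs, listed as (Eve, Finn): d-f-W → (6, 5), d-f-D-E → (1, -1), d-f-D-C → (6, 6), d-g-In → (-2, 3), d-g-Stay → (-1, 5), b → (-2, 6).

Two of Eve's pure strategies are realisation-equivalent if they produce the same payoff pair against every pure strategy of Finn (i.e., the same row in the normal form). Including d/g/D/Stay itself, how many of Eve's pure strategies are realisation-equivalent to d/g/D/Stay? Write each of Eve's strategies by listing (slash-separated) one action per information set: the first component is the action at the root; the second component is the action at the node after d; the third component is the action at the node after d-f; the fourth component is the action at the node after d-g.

Row for d/g/D/Stay (columns E, C): (-1,5) (-1,5).
Under d/g/D/Stay, Eve's choice at the node after d-f can never be reached regardless of what Finn does, so varying those choices leaves every outcome unchanged.
Holding the reachable choices fixed and varying the unreachable one freely already gives 2 equivalent strategies.
No other strategy reproduces this row, so those 2 are the full class: d/g/W/Stay, d/g/D/Stay.

2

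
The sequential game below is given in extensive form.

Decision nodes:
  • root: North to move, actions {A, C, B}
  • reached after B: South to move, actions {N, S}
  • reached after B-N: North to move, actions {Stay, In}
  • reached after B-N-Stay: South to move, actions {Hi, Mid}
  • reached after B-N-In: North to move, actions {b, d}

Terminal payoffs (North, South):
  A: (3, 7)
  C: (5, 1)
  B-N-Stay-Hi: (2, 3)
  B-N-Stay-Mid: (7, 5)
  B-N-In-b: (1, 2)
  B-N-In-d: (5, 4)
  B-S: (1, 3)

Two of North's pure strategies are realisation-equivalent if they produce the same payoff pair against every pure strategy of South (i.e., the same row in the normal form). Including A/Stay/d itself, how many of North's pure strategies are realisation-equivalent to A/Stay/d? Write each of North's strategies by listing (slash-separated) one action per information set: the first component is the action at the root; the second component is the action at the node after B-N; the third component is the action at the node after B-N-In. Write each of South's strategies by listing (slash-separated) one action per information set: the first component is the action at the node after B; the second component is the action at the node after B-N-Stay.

Row for A/Stay/d (columns N/Hi, N/Mid, S/Hi, S/Mid): (3,7) (3,7) (3,7) (3,7).
Under A/Stay/d, North's choice at the node after B-N and at the node after B-N-In can never be reached regardless of what South does, so varying those choices leaves every outcome unchanged.
Holding the reachable choices fixed and varying the unreachable ones freely already gives 2 × 2 = 4 equivalent strategies.
No other strategy reproduces this row, so those 4 are the full class: A/Stay/b, A/Stay/d, A/In/b, A/In/d.

4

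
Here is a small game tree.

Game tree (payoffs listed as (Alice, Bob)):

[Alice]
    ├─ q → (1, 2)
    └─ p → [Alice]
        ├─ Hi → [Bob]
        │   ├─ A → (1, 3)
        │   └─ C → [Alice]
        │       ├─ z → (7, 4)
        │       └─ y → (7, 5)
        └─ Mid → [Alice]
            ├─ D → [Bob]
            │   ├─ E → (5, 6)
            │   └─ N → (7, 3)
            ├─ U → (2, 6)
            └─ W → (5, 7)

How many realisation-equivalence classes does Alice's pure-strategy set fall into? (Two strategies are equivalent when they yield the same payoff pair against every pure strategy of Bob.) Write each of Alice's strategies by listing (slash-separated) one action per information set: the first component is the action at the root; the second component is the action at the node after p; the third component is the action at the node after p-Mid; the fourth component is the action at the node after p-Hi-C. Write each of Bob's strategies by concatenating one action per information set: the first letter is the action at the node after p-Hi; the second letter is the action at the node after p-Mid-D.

6

Alice has 24 pure strategies: q/Hi/D/z, q/Hi/D/y, q/Hi/U/z, q/Hi/U/y, q/Hi/W/z, q/Hi/W/y, q/Mid/D/z, q/Mid/D/y, q/Mid/U/z, q/Mid/U/y, q/Mid/W/z, q/Mid/W/y, p/Hi/D/z, p/Hi/D/y, p/Hi/U/z, p/Hi/U/y, p/Hi/W/z, p/Hi/W/y, p/Mid/D/z, p/Mid/D/y, p/Mid/U/z, p/Mid/U/y, p/Mid/W/z, p/Mid/W/y. Columns: AE, AN, CE, CN.
{q/Hi/D/z, q/Hi/D/y, q/Hi/U/z, q/Hi/U/y, q/Hi/W/z, q/Hi/W/y, q/Mid/D/z, q/Mid/D/y, q/Mid/U/z, q/Mid/U/y, q/Mid/W/z, q/Mid/W/y} → row (1,2) (1,2) (1,2) (1,2)
{p/Hi/D/z, p/Hi/U/z, p/Hi/W/z} → row (1,3) (1,3) (7,4) (7,4)
{p/Hi/D/y, p/Hi/U/y, p/Hi/W/y} → row (1,3) (1,3) (7,5) (7,5)
{p/Mid/D/z, p/Mid/D/y} → row (5,6) (7,3) (5,6) (7,3)
{p/Mid/U/z, p/Mid/U/y} → row (2,6) (2,6) (2,6) (2,6)
{p/Mid/W/z, p/Mid/W/y} → row (5,7) (5,7) (5,7) (5,7)
That's 6 distinct rows out of 24 strategies.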